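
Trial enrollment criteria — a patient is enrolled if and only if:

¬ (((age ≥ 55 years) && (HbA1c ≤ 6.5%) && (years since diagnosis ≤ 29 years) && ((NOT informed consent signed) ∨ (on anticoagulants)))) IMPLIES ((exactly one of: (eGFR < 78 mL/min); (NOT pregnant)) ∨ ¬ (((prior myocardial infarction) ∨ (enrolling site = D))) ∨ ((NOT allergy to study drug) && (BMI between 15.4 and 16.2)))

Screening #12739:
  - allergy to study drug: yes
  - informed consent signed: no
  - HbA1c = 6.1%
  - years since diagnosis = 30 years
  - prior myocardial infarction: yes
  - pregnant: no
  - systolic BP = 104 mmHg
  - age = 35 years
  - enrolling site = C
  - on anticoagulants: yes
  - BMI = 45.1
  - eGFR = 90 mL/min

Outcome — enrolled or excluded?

Atomic conditions:
  age ≥ 55 years: 35 ≥ 55 is false
  HbA1c ≤ 6.5%: 6.1 ≤ 6.5 is true
  years since diagnosis ≤ 29 years: 30 ≤ 29 is false
  NOT informed consent signed: no → true
  on anticoagulants: yes → true
  eGFR < 78 mL/min: 90 < 78 is false
  NOT pregnant: no → true
  prior myocardial infarction: yes → true
  enrolling site = D: C == D is false
  NOT allergy to study drug: yes → false
  BMI between 15.4 and 16.2: 45.1 in [15.4, 16.2] is false
Combine:
[1.1.4] true OR true = true
[1.1] false AND true AND false AND true = false
[1] NOT false = true
[2.1] exactly-one(false, true) = true
[2.2.1] true OR false = true
[2.2] NOT true = false
[2.3] false AND false = false
[2] true OR false OR false = true
[root] true → true = true
Overall: true → enrolled

Enrolled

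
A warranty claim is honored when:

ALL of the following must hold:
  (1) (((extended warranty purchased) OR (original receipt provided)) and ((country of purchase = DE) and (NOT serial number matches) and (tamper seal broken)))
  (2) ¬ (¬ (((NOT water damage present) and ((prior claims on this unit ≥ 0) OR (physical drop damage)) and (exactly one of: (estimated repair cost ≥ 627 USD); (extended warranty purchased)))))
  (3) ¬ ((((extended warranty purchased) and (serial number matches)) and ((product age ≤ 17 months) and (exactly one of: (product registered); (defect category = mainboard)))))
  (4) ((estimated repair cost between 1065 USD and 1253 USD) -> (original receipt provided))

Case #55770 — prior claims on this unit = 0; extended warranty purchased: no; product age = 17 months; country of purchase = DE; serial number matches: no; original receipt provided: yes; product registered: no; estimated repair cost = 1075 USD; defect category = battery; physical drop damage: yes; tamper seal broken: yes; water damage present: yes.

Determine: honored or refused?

Refused

Atomic conditions:
  extended warranty purchased: no → false
  original receipt provided: yes → true
  country of purchase = DE: DE == DE is true
  NOT serial number matches: no → true
  tamper seal broken: yes → true
  NOT water damage present: yes → false
  prior claims on this unit ≥ 0: 0 ≥ 0 is true
  physical drop damage: yes → true
  estimated repair cost ≥ 627 USD: 1075 ≥ 627 is true
  serial number matches: no → false
  product age ≤ 17 months: 17 ≤ 17 is true
  product registered: no → false
  defect category = mainboard: battery == mainboard is false
  estimated repair cost between 1065 USD and 1253 USD: 1075 in [1065, 1253] is true
Combine:
[1.1] false OR true = true
[1.2] true AND true AND true = true
[1] true AND true = true
[2.1.1.2] true OR true = true
[2.1.1.3] exactly-one(true, false) = true
[2.1.1] false AND true AND true = false
[2.1] NOT false = true
[2] NOT true = false
[3.1.1] false AND false = false
[3.1.2.2] exactly-one(false, false) = false
[3.1.2] true AND false = false
[3.1] false AND false = false
[3] NOT false = true
[4] true → true = true
[root] true AND false AND true AND true = false
Overall: false → refused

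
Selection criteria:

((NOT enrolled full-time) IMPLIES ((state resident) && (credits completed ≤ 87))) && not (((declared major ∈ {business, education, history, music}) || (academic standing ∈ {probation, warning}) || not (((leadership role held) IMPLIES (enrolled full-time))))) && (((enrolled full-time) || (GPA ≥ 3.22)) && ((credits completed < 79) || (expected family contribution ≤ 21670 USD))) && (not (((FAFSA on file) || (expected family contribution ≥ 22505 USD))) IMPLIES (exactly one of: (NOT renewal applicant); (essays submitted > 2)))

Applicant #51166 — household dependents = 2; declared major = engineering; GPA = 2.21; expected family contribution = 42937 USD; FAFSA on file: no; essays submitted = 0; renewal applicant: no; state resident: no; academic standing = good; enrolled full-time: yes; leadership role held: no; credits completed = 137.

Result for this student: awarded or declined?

Declined

Atomic conditions:
  NOT enrolled full-time: yes → false
  state resident: no → false
  credits completed ≤ 87: 137 ≤ 87 is false
  declared major ∈ {business, education, history, music}: engineering is not in the set → false
  academic standing ∈ {probation, warning}: good is not in the set → false
  leadership role held: no → false
  enrolled full-time: yes → true
  GPA ≥ 3.22: 2.21 ≥ 3.22 is false
  credits completed < 79: 137 < 79 is false
  expected family contribution ≤ 21670 USD: 42937 ≤ 21670 is false
  FAFSA on file: no → false
  expected family contribution ≥ 22505 USD: 42937 ≥ 22505 is true
  NOT renewal applicant: no → true
  essays submitted > 2: 0 > 2 is false
Combine:
[1.2] false AND false = false
[1] false → false (antecedent false ⇒ implication holds) = true
[2.1.3.1] false → true (antecedent false ⇒ implication holds) = true
[2.1.3] NOT true = false
[2.1] false OR false OR false = false
[2] NOT false = true
[3.1] true OR false = true
[3.2] false OR false = false
[3] true AND false = false
[4.1.1] false OR true = true
[4.1] NOT true = false
[4.2] exactly-one(true, false) = true
[4] false → true (antecedent false ⇒ implication holds) = true
[root] true AND true AND false AND true = false
Overall: false → declined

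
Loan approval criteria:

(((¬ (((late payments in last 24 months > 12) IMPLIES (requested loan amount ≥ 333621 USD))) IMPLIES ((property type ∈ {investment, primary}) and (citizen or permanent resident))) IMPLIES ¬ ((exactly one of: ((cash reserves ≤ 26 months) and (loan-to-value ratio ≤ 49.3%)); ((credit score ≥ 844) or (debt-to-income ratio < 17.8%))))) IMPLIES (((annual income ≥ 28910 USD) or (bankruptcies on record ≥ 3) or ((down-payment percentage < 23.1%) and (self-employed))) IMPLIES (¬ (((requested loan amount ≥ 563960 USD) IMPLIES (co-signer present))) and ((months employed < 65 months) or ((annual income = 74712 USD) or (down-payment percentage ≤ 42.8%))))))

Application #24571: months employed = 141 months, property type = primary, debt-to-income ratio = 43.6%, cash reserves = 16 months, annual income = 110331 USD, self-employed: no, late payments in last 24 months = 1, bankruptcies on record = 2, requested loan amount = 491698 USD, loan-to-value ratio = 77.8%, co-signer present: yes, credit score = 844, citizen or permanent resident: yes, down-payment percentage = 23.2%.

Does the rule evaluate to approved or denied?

Atomic conditions:
  late payments in last 24 months > 12: 1 > 12 is false
  requested loan amount ≥ 333621 USD: 491698 ≥ 333621 is true
  property type ∈ {investment, primary}: primary is in the set → true
  citizen or permanent resident: yes → true
  cash reserves ≤ 26 months: 16 ≤ 26 is true
  loan-to-value ratio ≤ 49.3%: 77.8 ≤ 49.3 is false
  credit score ≥ 844: 844 ≥ 844 is true
  debt-to-income ratio < 17.8%: 43.6 < 17.8 is false
  annual income ≥ 28910 USD: 110331 ≥ 28910 is true
  bankruptcies on record ≥ 3: 2 ≥ 3 is false
  down-payment percentage < 23.1%: 23.2 < 23.1 is false
  self-employed: no → false
  requested loan amount ≥ 563960 USD: 491698 ≥ 563960 is false
  co-signer present: yes → true
  months employed < 65 months: 141 < 65 is false
  annual income = 74712 USD: 110331 == 74712 is false
  down-payment percentage ≤ 42.8%: 23.2 ≤ 42.8 is true
Combine:
[1.1.1.1] false → true (antecedent false ⇒ implication holds) = true
[1.1.1] NOT true = false
[1.1.2] true AND true = true
[1.1] false → true (antecedent false ⇒ implication holds) = true
[1.2.1.1] true AND false = false
[1.2.1.2] true OR false = true
[1.2.1] exactly-one(false, true) = true
[1.2] NOT true = false
[1] true → false = false
[2.1.3] false AND false = false
[2.1] true OR false OR false = true
[2.2.1.1] false → true (antecedent false ⇒ implication holds) = true
[2.2.1] NOT true = false
[2.2.2.2] false OR true = true
[2.2.2] false OR true = true
[2.2] false AND true = false
[2] true → false = false
[root] false → false (antecedent false ⇒ implication holds) = true
Overall: true → approved

Approved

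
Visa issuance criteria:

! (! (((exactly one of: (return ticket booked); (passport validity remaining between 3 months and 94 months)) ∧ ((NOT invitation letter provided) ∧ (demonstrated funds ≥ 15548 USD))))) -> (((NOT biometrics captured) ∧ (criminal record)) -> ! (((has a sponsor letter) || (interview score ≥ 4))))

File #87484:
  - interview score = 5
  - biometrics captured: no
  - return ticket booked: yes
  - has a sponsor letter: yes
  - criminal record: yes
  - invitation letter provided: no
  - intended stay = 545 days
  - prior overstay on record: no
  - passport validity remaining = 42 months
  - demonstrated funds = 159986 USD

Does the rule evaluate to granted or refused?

Atomic conditions:
  return ticket booked: yes → true
  passport validity remaining between 3 months and 94 months: 42 in [3, 94] is true
  NOT invitation letter provided: no → true
  demonstrated funds ≥ 15548 USD: 159986 ≥ 15548 is true
  NOT biometrics captured: no → true
  criminal record: yes → true
  has a sponsor letter: yes → true
  interview score ≥ 4: 5 ≥ 4 is true
Combine:
[1.1.1.1] exactly-one(true, true) = false
[1.1.1.2] true AND true = true
[1.1.1] false AND true = false
[1.1] NOT false = true
[1] NOT true = false
[2.1] true AND true = true
[2.2.1] true OR true = true
[2.2] NOT true = false
[2] true → false = false
[root] false → false (antecedent false ⇒ implication holds) = true
Overall: true → granted

Granted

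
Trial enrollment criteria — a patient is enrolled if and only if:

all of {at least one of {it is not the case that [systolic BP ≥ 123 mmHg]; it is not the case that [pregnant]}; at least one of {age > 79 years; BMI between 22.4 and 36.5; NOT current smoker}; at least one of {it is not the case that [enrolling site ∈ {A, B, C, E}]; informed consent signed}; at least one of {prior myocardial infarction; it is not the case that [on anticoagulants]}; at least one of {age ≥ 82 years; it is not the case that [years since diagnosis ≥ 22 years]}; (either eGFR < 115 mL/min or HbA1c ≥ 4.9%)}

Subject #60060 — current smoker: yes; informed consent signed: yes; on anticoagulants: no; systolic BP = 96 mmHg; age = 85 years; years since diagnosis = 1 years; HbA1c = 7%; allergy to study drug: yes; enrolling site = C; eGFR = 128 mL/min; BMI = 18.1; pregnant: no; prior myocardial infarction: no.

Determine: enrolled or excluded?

Atomic conditions:
  systolic BP ≥ 123 mmHg: 96 ≥ 123 is false
  pregnant: no → false
  age > 79 years: 85 > 79 is true
  BMI between 22.4 and 36.5: 18.1 in [22.4, 36.5] is false
  NOT current smoker: yes → false
  enrolling site ∈ {A, B, C, E}: C is in the set → true
  informed consent signed: yes → true
  prior myocardial infarction: no → false
  on anticoagulants: no → false
  age ≥ 82 years: 85 ≥ 82 is true
  years since diagnosis ≥ 22 years: 1 ≥ 22 is false
  eGFR < 115 mL/min: 128 < 115 is false
  HbA1c ≥ 4.9%: 7 ≥ 4.9 is true
Combine:
[1.1] NOT false = true
[1.2] NOT false = true
[1] true OR true = true
[2] true OR false OR false = true
[3.1] NOT true = false
[3] false OR true = true
[4.2] NOT false = true
[4] false OR true = true
[5.2] NOT false = true
[5] true OR true = true
[6] false OR true = true
[root] true AND true AND true AND true AND true AND true = true
Overall: true → enrolled

Enrolled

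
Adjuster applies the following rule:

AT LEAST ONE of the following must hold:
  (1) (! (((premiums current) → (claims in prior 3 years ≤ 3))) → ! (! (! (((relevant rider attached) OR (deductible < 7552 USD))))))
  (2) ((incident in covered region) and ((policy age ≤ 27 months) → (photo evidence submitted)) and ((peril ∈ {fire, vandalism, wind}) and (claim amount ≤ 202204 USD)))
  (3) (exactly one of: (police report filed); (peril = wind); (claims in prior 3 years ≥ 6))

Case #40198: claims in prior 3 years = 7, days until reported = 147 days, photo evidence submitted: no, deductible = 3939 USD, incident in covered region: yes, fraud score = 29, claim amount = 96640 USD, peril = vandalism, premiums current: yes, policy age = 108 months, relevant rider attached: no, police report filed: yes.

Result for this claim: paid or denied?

Paid

Atomic conditions:
  premiums current: yes → true
  claims in prior 3 years ≤ 3: 7 ≤ 3 is false
  relevant rider attached: no → false
  deductible < 7552 USD: 3939 < 7552 is true
  incident in covered region: yes → true
  policy age ≤ 27 months: 108 ≤ 27 is false
  photo evidence submitted: no → false
  peril ∈ {fire, vandalism, wind}: vandalism is in the set → true
  claim amount ≤ 202204 USD: 96640 ≤ 202204 is true
  police report filed: yes → true
  peril = wind: vandalism == wind is false
  claims in prior 3 years ≥ 6: 7 ≥ 6 is true
Combine:
[1.1.1] true → false = false
[1.1] NOT false = true
[1.2.1.1.1] false OR true = true
[1.2.1.1] NOT true = false
[1.2.1] NOT false = true
[1.2] NOT true = false
[1] true → false = false
[2.2] false → false (antecedent false ⇒ implication holds) = true
[2.3] true AND true = true
[2] true AND true AND true = true
[3] exactly-one(true, false, true) = false
[root] false OR true OR false = true
Overall: true → paid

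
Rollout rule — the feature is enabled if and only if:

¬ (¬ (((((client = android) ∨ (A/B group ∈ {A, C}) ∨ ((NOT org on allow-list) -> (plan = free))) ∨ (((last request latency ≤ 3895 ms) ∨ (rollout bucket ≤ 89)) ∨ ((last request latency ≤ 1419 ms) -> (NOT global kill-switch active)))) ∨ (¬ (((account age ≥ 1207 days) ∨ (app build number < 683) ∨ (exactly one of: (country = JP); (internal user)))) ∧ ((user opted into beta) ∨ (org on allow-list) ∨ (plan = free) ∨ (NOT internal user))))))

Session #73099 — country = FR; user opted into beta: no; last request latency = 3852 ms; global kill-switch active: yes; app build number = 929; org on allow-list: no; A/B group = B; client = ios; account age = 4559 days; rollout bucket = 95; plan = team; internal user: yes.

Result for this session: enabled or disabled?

Enabled

Atomic conditions:
  client = android: ios == android is false
  A/B group ∈ {A, C}: B is not in the set → false
  NOT org on allow-list: no → true
  plan = free: team == free is false
  last request latency ≤ 3895 ms: 3852 ≤ 3895 is true
  rollout bucket ≤ 89: 95 ≤ 89 is false
  last request latency ≤ 1419 ms: 3852 ≤ 1419 is false
  NOT global kill-switch active: yes → false
  account age ≥ 1207 days: 4559 ≥ 1207 is true
  app build number < 683: 929 < 683 is false
  country = JP: FR == JP is false
  internal user: yes → true
  user opted into beta: no → false
  org on allow-list: no → false
  NOT internal user: yes → false
Combine:
[1.1.1.1.3] true → false = false
[1.1.1.1] false OR false OR false = false
[1.1.1.2.1] true OR false = true
[1.1.1.2.2] false → false (antecedent false ⇒ implication holds) = true
[1.1.1.2] true OR true = true
[1.1.1] false OR true = true
[1.1.2.1.1.3] exactly-one(false, true) = true
[1.1.2.1.1] true OR false OR true = true
[1.1.2.1] NOT true = false
[1.1.2.2] false OR false OR false OR false = false
[1.1.2] false AND false = false
[1.1] true OR false = true
[1] NOT true = false
[root] NOT false = true
Overall: true → enabled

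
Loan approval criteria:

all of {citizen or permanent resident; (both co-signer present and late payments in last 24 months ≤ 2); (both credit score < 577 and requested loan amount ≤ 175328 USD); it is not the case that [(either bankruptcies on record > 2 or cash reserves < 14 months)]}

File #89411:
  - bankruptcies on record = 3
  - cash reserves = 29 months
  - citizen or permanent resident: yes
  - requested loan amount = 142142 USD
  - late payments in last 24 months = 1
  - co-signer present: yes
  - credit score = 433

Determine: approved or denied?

Atomic conditions:
  citizen or permanent resident: yes → true
  co-signer present: yes → true
  late payments in last 24 months ≤ 2: 1 ≤ 2 is true
  credit score < 577: 433 < 577 is true
  requested loan amount ≤ 175328 USD: 142142 ≤ 175328 is true
  bankruptcies on record > 2: 3 > 2 is true
  cash reserves < 14 months: 29 < 14 is false
Combine:
[2] true AND true = true
[3] true AND true = true
[4.1] true OR false = true
[4] NOT true = false
[root] true AND true AND true AND false = false
Overall: false → denied

Denied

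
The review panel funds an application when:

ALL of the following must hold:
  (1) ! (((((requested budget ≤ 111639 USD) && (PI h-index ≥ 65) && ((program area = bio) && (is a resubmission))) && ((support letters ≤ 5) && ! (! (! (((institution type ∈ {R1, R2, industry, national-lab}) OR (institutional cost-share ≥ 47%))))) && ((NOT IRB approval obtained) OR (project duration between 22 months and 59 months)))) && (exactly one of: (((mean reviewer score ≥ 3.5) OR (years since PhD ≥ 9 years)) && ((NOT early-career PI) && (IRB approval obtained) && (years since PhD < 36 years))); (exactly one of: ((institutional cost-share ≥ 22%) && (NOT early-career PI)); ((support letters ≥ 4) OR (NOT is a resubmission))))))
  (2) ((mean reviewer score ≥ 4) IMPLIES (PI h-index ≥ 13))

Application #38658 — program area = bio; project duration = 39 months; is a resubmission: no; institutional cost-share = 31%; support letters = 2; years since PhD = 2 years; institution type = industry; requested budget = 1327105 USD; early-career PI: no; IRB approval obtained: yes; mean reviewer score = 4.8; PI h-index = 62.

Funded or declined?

Funded

Atomic conditions:
  requested budget ≤ 111639 USD: 1327105 ≤ 111639 is false
  PI h-index ≥ 65: 62 ≥ 65 is false
  program area = bio: bio == bio is true
  is a resubmission: no → false
  support letters ≤ 5: 2 ≤ 5 is true
  institution type ∈ {R1, R2, industry, national-lab}: industry is in the set → true
  institutional cost-share ≥ 47%: 31 ≥ 47 is false
  NOT IRB approval obtained: yes → false
  project duration between 22 months and 59 months: 39 in [22, 59] is true
  mean reviewer score ≥ 3.5: 4.8 ≥ 3.5 is true
  years since PhD ≥ 9 years: 2 ≥ 9 is false
  NOT early-career PI: no → true
  IRB approval obtained: yes → true
  years since PhD < 36 years: 2 < 36 is true
  institutional cost-share ≥ 22%: 31 ≥ 22 is true
  support letters ≥ 4: 2 ≥ 4 is false
  NOT is a resubmission: no → true
  mean reviewer score ≥ 4: 4.8 ≥ 4 is true
  PI h-index ≥ 13: 62 ≥ 13 is true
Combine:
[1.1.1.1.3] true AND false = false
[1.1.1.1] false AND false AND false = false
[1.1.1.2.2.1.1.1] true OR false = true
[1.1.1.2.2.1.1] NOT true = false
[1.1.1.2.2.1] NOT false = true
[1.1.1.2.2] NOT true = false
[1.1.1.2.3] false OR true = true
[1.1.1.2] true AND false AND true = false
[1.1.1] false AND false = false
[1.1.2.1.1] true OR false = true
[1.1.2.1.2] true AND true AND true = true
[1.1.2.1] true AND true = true
[1.1.2.2.1] true AND true = true
[1.1.2.2.2] false OR true = true
[1.1.2.2] exactly-one(true, true) = false
[1.1.2] exactly-one(true, false) = true
[1.1] false AND true = false
[1] NOT false = true
[2] true → true = true
[root] true AND true = true
Overall: true → funded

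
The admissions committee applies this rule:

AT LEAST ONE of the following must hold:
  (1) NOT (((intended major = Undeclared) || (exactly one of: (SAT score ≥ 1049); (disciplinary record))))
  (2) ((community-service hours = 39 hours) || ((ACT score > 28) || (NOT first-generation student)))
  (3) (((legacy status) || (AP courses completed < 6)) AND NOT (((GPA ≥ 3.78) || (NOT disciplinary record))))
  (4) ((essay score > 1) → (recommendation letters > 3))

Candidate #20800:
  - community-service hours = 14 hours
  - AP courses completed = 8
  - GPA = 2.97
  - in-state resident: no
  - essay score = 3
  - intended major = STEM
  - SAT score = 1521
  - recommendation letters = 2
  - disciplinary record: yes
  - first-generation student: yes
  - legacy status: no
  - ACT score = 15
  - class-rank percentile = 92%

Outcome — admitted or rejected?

Atomic conditions:
  intended major = Undeclared: STEM == Undeclared is false
  SAT score ≥ 1049: 1521 ≥ 1049 is true
  disciplinary record: yes → true
  community-service hours = 39 hours: 14 == 39 is false
  ACT score > 28: 15 > 28 is false
  NOT first-generation student: yes → false
  legacy status: no → false
  AP courses completed < 6: 8 < 6 is false
  GPA ≥ 3.78: 2.97 ≥ 3.78 is false
  NOT disciplinary record: yes → false
  essay score > 1: 3 > 1 is true
  recommendation letters > 3: 2 > 3 is false
Combine:
[1.1.2] exactly-one(true, true) = false
[1.1] false OR false = false
[1] NOT false = true
[2.2] false OR false = false
[2] false OR false = false
[3.1] false OR false = false
[3.2.1] false OR false = false
[3.2] NOT false = true
[3] false AND true = false
[4] true → false = false
[root] true OR false OR false OR false = true
Overall: true → admitted

Admitted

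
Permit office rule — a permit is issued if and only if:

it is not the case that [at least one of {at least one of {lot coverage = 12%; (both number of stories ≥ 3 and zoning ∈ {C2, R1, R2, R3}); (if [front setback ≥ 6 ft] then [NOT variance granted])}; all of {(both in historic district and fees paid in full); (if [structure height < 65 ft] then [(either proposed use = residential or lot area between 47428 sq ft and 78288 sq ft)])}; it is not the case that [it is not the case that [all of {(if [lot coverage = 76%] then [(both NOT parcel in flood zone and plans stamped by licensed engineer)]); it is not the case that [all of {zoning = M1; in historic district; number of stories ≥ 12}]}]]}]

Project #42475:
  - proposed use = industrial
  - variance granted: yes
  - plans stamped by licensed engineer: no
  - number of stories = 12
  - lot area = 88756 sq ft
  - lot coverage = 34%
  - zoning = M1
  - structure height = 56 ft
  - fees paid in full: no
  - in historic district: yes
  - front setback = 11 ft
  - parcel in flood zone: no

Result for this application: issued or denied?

Atomic conditions:
  lot coverage = 12%: 34 == 12 is false
  number of stories ≥ 3: 12 ≥ 3 is true
  zoning ∈ {C2, R1, R2, R3}: M1 is not in the set → false
  front setback ≥ 6 ft: 11 ≥ 6 is true
  NOT variance granted: yes → false
  in historic district: yes → true
  fees paid in full: no → false
  structure height < 65 ft: 56 < 65 is true
  proposed use = residential: industrial == residential is false
  lot area between 47428 sq ft and 78288 sq ft: 88756 in [47428, 78288] is false
  lot coverage = 76%: 34 == 76 is false
  NOT parcel in flood zone: no → true
  plans stamped by licensed engineer: no → false
  zoning = M1: M1 == M1 is true
  number of stories ≥ 12: 12 ≥ 12 is true
Combine:
[1.1.2] true AND false = false
[1.1.3] true → false = false
[1.1] false OR false OR false = false
[1.2.1] true AND false = false
[1.2.2.2] false OR false = false
[1.2.2] true → false = false
[1.2] false AND false = false
[1.3.1.1.1.2] true AND false = false
[1.3.1.1.1] false → false (antecedent false ⇒ implication holds) = true
[1.3.1.1.2.1] true AND true AND true = true
[1.3.1.1.2] NOT true = false
[1.3.1.1] true AND false = false
[1.3.1] NOT false = true
[1.3] NOT true = false
[1] false OR false OR false = false
[root] NOT false = true
Overall: true → issued

Issued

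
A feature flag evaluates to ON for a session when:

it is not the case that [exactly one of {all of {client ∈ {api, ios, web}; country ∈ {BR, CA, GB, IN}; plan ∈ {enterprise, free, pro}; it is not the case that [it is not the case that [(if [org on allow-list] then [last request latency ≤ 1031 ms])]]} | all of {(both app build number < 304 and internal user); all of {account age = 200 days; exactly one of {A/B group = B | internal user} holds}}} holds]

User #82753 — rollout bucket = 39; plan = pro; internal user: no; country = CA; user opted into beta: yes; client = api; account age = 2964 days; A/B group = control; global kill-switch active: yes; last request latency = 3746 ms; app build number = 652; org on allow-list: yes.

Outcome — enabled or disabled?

Enabled

Atomic conditions:
  client ∈ {api, ios, web}: api is in the set → true
  country ∈ {BR, CA, GB, IN}: CA is in the set → true
  plan ∈ {enterprise, free, pro}: pro is in the set → true
  org on allow-list: yes → true
  last request latency ≤ 1031 ms: 3746 ≤ 1031 is false
  app build number < 304: 652 < 304 is false
  internal user: no → false
  account age = 200 days: 2964 == 200 is false
  A/B group = B: control == B is false
Combine:
[1.1.4.1.1] true → false = false
[1.1.4.1] NOT false = true
[1.1.4] NOT true = false
[1.1] true AND true AND true AND false = false
[1.2.1] false AND false = false
[1.2.2.2] exactly-one(false, false) = false
[1.2.2] false AND false = false
[1.2] false AND false = false
[1] exactly-one(false, false) = false
[root] NOT false = true
Overall: true → enabled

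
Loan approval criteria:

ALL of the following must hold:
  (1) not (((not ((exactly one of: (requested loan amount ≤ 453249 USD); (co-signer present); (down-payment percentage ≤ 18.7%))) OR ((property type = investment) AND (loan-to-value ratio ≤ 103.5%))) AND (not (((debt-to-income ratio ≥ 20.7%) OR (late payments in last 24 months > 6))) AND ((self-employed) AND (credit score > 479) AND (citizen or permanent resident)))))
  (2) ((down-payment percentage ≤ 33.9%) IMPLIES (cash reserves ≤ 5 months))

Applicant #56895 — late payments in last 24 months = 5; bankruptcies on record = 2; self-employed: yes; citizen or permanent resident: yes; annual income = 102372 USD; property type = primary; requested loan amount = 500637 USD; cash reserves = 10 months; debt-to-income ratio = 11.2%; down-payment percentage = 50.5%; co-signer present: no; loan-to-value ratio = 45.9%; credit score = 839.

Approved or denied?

Atomic conditions:
  requested loan amount ≤ 453249 USD: 500637 ≤ 453249 is false
  co-signer present: no → false
  down-payment percentage ≤ 18.7%: 50.5 ≤ 18.7 is false
  property type = investment: primary == investment is false
  loan-to-value ratio ≤ 103.5%: 45.9 ≤ 103.5 is true
  debt-to-income ratio ≥ 20.7%: 11.2 ≥ 20.7 is false
  late payments in last 24 months > 6: 5 > 6 is false
  self-employed: yes → true
  credit score > 479: 839 > 479 is true
  citizen or permanent resident: yes → true
  down-payment percentage ≤ 33.9%: 50.5 ≤ 33.9 is false
  cash reserves ≤ 5 months: 10 ≤ 5 is false
Combine:
[1.1.1.1.1] exactly-one(false, false, false) = false
[1.1.1.1] NOT false = true
[1.1.1.2] false AND true = false
[1.1.1] true OR false = true
[1.1.2.1.1] false OR false = false
[1.1.2.1] NOT false = true
[1.1.2.2] true AND true AND true = true
[1.1.2] true AND true = true
[1.1] true AND true = true
[1] NOT true = false
[2] false → false (antecedent false ⇒ implication holds) = true
[root] false AND true = false
Overall: false → denied

Denied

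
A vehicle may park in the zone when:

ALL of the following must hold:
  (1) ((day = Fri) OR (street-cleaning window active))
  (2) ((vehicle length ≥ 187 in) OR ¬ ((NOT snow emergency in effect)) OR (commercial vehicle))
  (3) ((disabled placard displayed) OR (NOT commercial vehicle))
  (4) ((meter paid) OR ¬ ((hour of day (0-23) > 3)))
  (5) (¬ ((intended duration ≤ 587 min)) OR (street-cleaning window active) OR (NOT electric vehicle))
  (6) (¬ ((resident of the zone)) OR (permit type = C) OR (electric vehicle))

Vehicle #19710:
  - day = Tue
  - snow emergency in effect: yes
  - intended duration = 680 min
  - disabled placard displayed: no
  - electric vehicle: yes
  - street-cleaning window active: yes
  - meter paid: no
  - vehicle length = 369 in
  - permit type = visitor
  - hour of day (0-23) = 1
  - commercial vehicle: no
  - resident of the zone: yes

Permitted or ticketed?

Atomic conditions:
  day = Fri: Tue == Fri is false
  street-cleaning window active: yes → true
  vehicle length ≥ 187 in: 369 ≥ 187 is true
  NOT snow emergency in effect: yes → false
  commercial vehicle: no → false
  disabled placard displayed: no → false
  NOT commercial vehicle: no → true
  meter paid: no → false
  hour of day (0-23) > 3: 1 > 3 is false
  intended duration ≤ 587 min: 680 ≤ 587 is false
  NOT electric vehicle: yes → false
  resident of the zone: yes → true
  permit type = C: visitor == C is false
  electric vehicle: yes → true
Combine:
[1] false OR true = true
[2.2] NOT false = true
[2] true OR true OR false = true
[3] false OR true = true
[4.2] NOT false = true
[4] false OR true = true
[5.1] NOT false = true
[5] true OR true OR false = true
[6.1] NOT true = false
[6] false OR false OR true = true
[root] true AND true AND true AND true AND true AND true = true
Overall: true → permitted

Permitted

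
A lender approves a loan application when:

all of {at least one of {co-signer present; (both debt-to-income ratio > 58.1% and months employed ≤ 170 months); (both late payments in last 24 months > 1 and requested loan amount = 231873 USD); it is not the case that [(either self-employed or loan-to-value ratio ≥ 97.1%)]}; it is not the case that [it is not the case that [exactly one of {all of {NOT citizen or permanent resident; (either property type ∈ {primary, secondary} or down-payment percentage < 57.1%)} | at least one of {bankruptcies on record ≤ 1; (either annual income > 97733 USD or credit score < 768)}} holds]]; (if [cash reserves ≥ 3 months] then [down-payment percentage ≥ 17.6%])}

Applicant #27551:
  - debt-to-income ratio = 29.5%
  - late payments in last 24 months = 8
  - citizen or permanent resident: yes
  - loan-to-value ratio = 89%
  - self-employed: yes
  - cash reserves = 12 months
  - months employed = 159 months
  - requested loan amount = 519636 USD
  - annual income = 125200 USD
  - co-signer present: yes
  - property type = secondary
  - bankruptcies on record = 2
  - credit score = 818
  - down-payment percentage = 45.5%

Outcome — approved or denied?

Atomic conditions:
  co-signer present: yes → true
  debt-to-income ratio > 58.1%: 29.5 > 58.1 is false
  months employed ≤ 170 months: 159 ≤ 170 is true
  late payments in last 24 months > 1: 8 > 1 is true
  requested loan amount = 231873 USD: 519636 == 231873 is false
  self-employed: yes → true
  loan-to-value ratio ≥ 97.1%: 89 ≥ 97.1 is false
  NOT citizen or permanent resident: yes → false
  property type ∈ {primary, secondary}: secondary is in the set → true
  down-payment percentage < 57.1%: 45.5 < 57.1 is true
  bankruptcies on record ≤ 1: 2 ≤ 1 is false
  annual income > 97733 USD: 125200 > 97733 is true
  credit score < 768: 818 < 768 is false
  cash reserves ≥ 3 months: 12 ≥ 3 is true
  down-payment percentage ≥ 17.6%: 45.5 ≥ 17.6 is true
Combine:
[1.2] false AND true = false
[1.3] true AND false = false
[1.4.1] true OR false = true
[1.4] NOT true = false
[1] true OR false OR false OR false = true
[2.1.1.1.2] true OR true = true
[2.1.1.1] false AND true = false
[2.1.1.2.2] true OR false = true
[2.1.1.2] false OR true = true
[2.1.1] exactly-one(false, true) = true
[2.1] NOT true = false
[2] NOT false = true
[3] true → true = true
[root] true AND true AND true = true
Overall: true → approved

Approved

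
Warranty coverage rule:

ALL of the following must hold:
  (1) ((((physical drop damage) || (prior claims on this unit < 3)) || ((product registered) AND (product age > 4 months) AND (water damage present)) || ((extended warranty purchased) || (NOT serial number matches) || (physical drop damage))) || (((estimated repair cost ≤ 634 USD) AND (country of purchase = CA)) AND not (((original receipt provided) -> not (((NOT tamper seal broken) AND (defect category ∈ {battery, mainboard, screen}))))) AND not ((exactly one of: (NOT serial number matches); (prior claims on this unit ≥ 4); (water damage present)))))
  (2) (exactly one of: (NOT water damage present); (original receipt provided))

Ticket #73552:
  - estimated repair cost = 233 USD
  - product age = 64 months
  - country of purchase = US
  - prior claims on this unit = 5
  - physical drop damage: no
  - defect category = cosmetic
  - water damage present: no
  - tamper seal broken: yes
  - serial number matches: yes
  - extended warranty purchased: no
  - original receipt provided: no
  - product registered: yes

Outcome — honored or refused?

Refused

Atomic conditions:
  physical drop damage: no → false
  prior claims on this unit < 3: 5 < 3 is false
  product registered: yes → true
  product age > 4 months: 64 > 4 is true
  water damage present: no → false
  extended warranty purchased: no → false
  NOT serial number matches: yes → false
  estimated repair cost ≤ 634 USD: 233 ≤ 634 is true
  country of purchase = CA: US == CA is false
  original receipt provided: no → false
  NOT tamper seal broken: yes → false
  defect category ∈ {battery, mainboard, screen}: cosmetic is not in the set → false
  prior claims on this unit ≥ 4: 5 ≥ 4 is true
  NOT water damage present: no → true
Combine:
[1.1.1] false OR false = false
[1.1.2] true AND true AND false = false
[1.1.3] false OR false OR false = false
[1.1] false OR false OR false = false
[1.2.1] true AND false = false
[1.2.2.1.2.1] false AND false = false
[1.2.2.1.2] NOT false = true
[1.2.2.1] false → true (antecedent false ⇒ implication holds) = true
[1.2.2] NOT true = false
[1.2.3.1] exactly-one(false, true, false) = true
[1.2.3] NOT true = false
[1.2] false AND false AND false = false
[1] false OR false = false
[2] exactly-one(true, false) = true
[root] false AND true = false
Overall: false → refused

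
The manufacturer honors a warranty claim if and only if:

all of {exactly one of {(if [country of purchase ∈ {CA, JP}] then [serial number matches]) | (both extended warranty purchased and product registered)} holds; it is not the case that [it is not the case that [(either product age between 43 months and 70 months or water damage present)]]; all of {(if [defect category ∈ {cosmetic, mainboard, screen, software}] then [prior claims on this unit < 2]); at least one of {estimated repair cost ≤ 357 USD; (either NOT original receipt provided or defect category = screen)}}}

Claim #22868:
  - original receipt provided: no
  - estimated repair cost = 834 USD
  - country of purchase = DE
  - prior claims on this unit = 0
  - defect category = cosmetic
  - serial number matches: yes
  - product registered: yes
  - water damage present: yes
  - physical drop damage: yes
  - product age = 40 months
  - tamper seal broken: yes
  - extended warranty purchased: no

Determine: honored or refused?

Atomic conditions:
  country of purchase ∈ {CA, JP}: DE is not in the set → false
  serial number matches: yes → true
  extended warranty purchased: no → false
  product registered: yes → true
  product age between 43 months and 70 months: 40 in [43, 70] is false
  water damage present: yes → true
  defect category ∈ {cosmetic, mainboard, screen, software}: cosmetic is in the set → true
  prior claims on this unit < 2: 0 < 2 is true
  estimated repair cost ≤ 357 USD: 834 ≤ 357 is false
  NOT original receipt provided: no → true
  defect category = screen: cosmetic == screen is false
Combine:
[1.1] false → true (antecedent false ⇒ implication holds) = true
[1.2] false AND true = false
[1] exactly-one(true, false) = true
[2.1.1] false OR true = true
[2.1] NOT true = false
[2] NOT false = true
[3.1] true → true = true
[3.2.2] true OR false = true
[3.2] false OR true = true
[3] true AND true = true
[root] true AND true AND true = true
Overall: true → honored

Honored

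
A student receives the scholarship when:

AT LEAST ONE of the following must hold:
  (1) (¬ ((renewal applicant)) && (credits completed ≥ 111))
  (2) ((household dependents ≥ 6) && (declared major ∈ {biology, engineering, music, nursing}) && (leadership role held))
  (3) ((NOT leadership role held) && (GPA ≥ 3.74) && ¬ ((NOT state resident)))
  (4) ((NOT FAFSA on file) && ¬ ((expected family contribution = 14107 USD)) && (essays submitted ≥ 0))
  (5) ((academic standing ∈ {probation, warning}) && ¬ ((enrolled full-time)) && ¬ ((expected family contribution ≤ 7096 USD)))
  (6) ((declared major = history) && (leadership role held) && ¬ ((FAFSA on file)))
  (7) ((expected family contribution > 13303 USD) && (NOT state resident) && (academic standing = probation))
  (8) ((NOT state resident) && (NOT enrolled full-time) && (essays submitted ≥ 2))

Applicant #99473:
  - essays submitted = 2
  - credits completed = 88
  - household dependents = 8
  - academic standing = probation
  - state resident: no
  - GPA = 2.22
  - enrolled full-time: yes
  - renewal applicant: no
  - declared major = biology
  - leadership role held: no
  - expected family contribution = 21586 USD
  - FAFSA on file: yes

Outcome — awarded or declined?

Atomic conditions:
  renewal applicant: no → false
  credits completed ≥ 111: 88 ≥ 111 is false
  household dependents ≥ 6: 8 ≥ 6 is true
  declared major ∈ {biology, engineering, music, nursing}: biology is in the set → true
  leadership role held: no → false
  NOT leadership role held: no → true
  GPA ≥ 3.74: 2.22 ≥ 3.74 is false
  NOT state resident: no → true
  NOT FAFSA on file: yes → false
  expected family contribution = 14107 USD: 21586 == 14107 is false
  essays submitted ≥ 0: 2 ≥ 0 is true
  academic standing ∈ {probation, warning}: probation is in the set → true
  enrolled full-time: yes → true
  expected family contribution ≤ 7096 USD: 21586 ≤ 7096 is false
  declared major = history: biology == history is false
  FAFSA on file: yes → true
  expected family contribution > 13303 USD: 21586 > 13303 is true
  academic standing = probation: probation == probation is true
  NOT enrolled full-time: yes → false
  essays submitted ≥ 2: 2 ≥ 2 is true
Combine:
[1.1] NOT false = true
[1] true AND false = false
[2] true AND true AND false = false
[3.3] NOT true = false
[3] true AND false AND false = false
[4.2] NOT false = true
[4] false AND true AND true = false
[5.2] NOT true = false
[5.3] NOT false = true
[5] true AND false AND true = false
[6.3] NOT true = false
[6] false AND false AND false = false
[7] true AND true AND true = true
[8] true AND false AND true = false
[root] false OR false OR false OR false OR false OR false OR true OR false = true
Overall: true → awarded

Awarded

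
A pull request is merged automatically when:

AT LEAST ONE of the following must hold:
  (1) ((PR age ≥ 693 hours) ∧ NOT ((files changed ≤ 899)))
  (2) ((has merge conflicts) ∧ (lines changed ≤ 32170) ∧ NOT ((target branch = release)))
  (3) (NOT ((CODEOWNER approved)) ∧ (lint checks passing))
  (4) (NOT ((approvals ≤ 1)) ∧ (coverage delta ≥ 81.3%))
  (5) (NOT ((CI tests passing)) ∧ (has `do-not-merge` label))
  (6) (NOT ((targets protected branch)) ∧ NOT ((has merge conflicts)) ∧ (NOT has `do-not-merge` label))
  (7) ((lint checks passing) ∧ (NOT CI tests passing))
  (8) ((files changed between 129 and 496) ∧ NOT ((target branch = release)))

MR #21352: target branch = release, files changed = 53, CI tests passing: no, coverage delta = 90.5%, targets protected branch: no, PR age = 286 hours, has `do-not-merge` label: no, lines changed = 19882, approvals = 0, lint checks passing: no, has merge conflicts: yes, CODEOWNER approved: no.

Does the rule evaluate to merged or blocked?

Atomic conditions:
  PR age ≥ 693 hours: 286 ≥ 693 is false
  files changed ≤ 899: 53 ≤ 899 is true
  has merge conflicts: yes → true
  lines changed ≤ 32170: 19882 ≤ 32170 is true
  target branch = release: release == release is true
  CODEOWNER approved: no → false
  lint checks passing: no → false
  approvals ≤ 1: 0 ≤ 1 is true
  coverage delta ≥ 81.3%: 90.5 ≥ 81.3 is true
  CI tests passing: no → false
  has `do-not-merge` label: no → false
  targets protected branch: no → false
  NOT has `do-not-merge` label: no → true
  NOT CI tests passing: no → true
  files changed between 129 and 496: 53 in [129, 496] is false
Combine:
[1.2] NOT true = false
[1] false AND false = false
[2.3] NOT true = false
[2] true AND true AND false = false
[3.1] NOT false = true
[3] true AND false = false
[4.1] NOT true = false
[4] false AND true = false
[5.1] NOT false = true
[5] true AND false = false
[6.1] NOT false = true
[6.2] NOT true = false
[6] true AND false AND true = false
[7] false AND true = false
[8.2] NOT true = false
[8] false AND false = false
[root] false OR false OR false OR false OR false OR false OR false OR false = false
Overall: false → blocked

Blocked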